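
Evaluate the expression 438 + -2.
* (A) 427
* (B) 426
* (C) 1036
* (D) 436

438 + -2 = 436
D) 436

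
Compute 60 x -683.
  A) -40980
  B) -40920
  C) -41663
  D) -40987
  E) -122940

60 * -683 = -40980
A) -40980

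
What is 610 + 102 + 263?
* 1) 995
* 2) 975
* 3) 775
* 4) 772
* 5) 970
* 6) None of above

First: 610 + 102 = 712
Then: 712 + 263 = 975
2) 975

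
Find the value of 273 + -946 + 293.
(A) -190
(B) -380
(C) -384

First: 273 + -946 = -673
Then: -673 + 293 = -380
B) -380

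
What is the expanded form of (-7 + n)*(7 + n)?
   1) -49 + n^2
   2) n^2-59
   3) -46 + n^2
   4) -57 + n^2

Expanding (-7 + n)*(7 + n):
= -49 + n^2
1) -49 + n^2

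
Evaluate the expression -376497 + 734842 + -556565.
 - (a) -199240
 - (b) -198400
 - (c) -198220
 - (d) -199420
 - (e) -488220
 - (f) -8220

First: -376497 + 734842 = 358345
Then: 358345 + -556565 = -198220
c) -198220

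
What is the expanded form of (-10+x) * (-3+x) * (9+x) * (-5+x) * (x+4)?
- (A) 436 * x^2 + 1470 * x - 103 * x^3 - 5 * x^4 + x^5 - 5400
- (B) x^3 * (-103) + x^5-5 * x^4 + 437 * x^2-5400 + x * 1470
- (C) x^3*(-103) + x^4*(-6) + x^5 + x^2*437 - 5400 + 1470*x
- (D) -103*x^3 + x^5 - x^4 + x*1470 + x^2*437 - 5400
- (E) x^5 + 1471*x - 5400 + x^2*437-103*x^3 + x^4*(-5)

Expanding (-10+x) * (-3+x) * (9+x) * (-5+x) * (x+4):
= x^3 * (-103) + x^5-5 * x^4 + 437 * x^2-5400 + x * 1470
B) x^3 * (-103) + x^5-5 * x^4 + 437 * x^2-5400 + x * 1470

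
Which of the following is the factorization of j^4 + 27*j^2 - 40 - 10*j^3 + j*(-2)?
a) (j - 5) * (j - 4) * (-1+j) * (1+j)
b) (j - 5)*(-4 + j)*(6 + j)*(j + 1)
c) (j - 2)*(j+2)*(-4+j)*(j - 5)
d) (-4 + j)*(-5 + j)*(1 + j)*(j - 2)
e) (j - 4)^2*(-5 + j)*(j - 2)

We need to factor j^4 + 27*j^2 - 40 - 10*j^3 + j*(-2).
The factored form is (-4 + j)*(-5 + j)*(1 + j)*(j - 2).
d) (-4 + j)*(-5 + j)*(1 + j)*(j - 2)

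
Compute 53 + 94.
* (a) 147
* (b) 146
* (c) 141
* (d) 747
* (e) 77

53 + 94 = 147
a) 147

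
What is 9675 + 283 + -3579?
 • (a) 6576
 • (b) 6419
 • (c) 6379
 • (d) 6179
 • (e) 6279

First: 9675 + 283 = 9958
Then: 9958 + -3579 = 6379
c) 6379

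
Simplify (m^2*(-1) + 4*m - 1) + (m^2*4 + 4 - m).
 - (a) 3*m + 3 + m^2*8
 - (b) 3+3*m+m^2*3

Adding the polynomials and combining like terms:
(m^2*(-1) + 4*m - 1) + (m^2*4 + 4 - m)
= 3+3*m+m^2*3
b) 3+3*m+m^2*3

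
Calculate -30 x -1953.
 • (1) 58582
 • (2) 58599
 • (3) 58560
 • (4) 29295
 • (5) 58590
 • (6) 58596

-30 * -1953 = 58590
5) 58590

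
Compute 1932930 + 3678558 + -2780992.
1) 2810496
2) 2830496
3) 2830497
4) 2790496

First: 1932930 + 3678558 = 5611488
Then: 5611488 + -2780992 = 2830496
2) 2830496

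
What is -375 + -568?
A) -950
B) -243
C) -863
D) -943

-375 + -568 = -943
D) -943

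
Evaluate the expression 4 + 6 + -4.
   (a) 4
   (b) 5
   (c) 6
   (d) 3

First: 4 + 6 = 10
Then: 10 + -4 = 6
c) 6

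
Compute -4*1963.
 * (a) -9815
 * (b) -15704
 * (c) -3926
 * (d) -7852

-4 * 1963 = -7852
d) -7852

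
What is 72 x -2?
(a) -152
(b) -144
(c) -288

72 * -2 = -144
b) -144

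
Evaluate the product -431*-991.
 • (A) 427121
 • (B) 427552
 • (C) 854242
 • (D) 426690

-431 * -991 = 427121
A) 427121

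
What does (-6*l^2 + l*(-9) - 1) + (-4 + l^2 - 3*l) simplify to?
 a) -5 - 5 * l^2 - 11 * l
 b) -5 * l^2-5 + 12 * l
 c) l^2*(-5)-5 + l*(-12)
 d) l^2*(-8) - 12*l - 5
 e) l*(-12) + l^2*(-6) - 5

Adding the polynomials and combining like terms:
(-6*l^2 + l*(-9) - 1) + (-4 + l^2 - 3*l)
= l^2*(-5)-5 + l*(-12)
c) l^2*(-5)-5 + l*(-12)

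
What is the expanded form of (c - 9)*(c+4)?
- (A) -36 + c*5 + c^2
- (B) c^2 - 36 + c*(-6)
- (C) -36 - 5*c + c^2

Expanding (c - 9)*(c+4):
= -36 - 5*c + c^2
C) -36 - 5*c + c^2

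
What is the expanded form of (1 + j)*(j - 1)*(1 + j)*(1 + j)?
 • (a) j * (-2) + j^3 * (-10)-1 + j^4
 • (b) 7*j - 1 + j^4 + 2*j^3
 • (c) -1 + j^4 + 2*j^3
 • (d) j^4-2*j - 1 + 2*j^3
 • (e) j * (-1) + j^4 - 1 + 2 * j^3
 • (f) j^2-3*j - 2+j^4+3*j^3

Expanding (1 + j)*(j - 1)*(1 + j)*(1 + j):
= j^4-2*j - 1 + 2*j^3
d) j^4-2*j - 1 + 2*j^3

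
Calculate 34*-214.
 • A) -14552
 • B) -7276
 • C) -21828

34 * -214 = -7276
B) -7276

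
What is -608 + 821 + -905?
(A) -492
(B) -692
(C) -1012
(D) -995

First: -608 + 821 = 213
Then: 213 + -905 = -692
B) -692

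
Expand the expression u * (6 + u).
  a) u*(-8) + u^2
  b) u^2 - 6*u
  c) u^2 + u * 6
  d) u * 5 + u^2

Expanding u * (6 + u):
= u^2 + u * 6
c) u^2 + u * 6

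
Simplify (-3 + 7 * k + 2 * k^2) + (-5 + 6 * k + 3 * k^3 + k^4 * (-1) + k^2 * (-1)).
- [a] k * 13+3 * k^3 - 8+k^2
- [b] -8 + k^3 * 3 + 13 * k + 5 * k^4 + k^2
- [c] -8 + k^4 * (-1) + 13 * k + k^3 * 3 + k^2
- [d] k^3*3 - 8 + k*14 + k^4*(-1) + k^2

Adding the polynomials and combining like terms:
(-3 + 7*k + 2*k^2) + (-5 + 6*k + 3*k^3 + k^4*(-1) + k^2*(-1))
= -8 + k^4 * (-1) + 13 * k + k^3 * 3 + k^2
c) -8 + k^4 * (-1) + 13 * k + k^3 * 3 + k^2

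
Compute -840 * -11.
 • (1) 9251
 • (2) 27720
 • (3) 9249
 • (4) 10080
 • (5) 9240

-840 * -11 = 9240
5) 9240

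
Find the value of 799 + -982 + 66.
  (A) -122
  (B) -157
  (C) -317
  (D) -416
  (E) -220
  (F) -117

First: 799 + -982 = -183
Then: -183 + 66 = -117
F) -117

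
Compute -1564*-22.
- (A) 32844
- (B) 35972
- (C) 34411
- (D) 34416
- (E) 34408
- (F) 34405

-1564 * -22 = 34408
E) 34408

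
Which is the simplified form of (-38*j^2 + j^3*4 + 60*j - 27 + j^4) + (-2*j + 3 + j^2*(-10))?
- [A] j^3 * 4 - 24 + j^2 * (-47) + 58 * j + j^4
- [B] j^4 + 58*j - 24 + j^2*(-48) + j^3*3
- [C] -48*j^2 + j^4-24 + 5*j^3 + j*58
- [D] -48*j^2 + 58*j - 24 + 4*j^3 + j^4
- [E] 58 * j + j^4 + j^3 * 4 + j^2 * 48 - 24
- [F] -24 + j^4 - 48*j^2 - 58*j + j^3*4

Adding the polynomials and combining like terms:
(-38*j^2 + j^3*4 + 60*j - 27 + j^4) + (-2*j + 3 + j^2*(-10))
= -48*j^2 + 58*j - 24 + 4*j^3 + j^4
D) -48*j^2 + 58*j - 24 + 4*j^3 + j^4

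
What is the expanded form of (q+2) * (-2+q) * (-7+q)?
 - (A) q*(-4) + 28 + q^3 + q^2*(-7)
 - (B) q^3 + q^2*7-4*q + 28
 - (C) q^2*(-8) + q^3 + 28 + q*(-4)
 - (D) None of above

Expanding (q+2) * (-2+q) * (-7+q):
= q*(-4) + 28 + q^3 + q^2*(-7)
A) q*(-4) + 28 + q^3 + q^2*(-7)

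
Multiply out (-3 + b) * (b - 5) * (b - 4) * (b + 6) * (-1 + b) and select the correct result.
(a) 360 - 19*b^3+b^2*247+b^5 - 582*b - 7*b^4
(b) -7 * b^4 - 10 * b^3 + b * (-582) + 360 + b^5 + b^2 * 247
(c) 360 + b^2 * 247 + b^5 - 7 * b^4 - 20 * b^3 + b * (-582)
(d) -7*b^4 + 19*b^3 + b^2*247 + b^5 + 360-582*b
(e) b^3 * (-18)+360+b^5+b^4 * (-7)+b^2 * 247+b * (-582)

Expanding (-3 + b) * (b - 5) * (b - 4) * (b + 6) * (-1 + b):
= 360 - 19*b^3+b^2*247+b^5 - 582*b - 7*b^4
a) 360 - 19*b^3+b^2*247+b^5 - 582*b - 7*b^4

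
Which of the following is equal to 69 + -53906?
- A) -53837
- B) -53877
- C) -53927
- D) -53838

69 + -53906 = -53837
A) -53837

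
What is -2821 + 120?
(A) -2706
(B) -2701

-2821 + 120 = -2701
B) -2701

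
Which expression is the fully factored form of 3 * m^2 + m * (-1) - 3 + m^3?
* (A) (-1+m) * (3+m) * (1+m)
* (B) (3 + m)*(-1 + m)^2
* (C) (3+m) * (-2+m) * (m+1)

We need to factor 3 * m^2 + m * (-1) - 3 + m^3.
The factored form is (-1+m) * (3+m) * (1+m).
A) (-1+m) * (3+m) * (1+m)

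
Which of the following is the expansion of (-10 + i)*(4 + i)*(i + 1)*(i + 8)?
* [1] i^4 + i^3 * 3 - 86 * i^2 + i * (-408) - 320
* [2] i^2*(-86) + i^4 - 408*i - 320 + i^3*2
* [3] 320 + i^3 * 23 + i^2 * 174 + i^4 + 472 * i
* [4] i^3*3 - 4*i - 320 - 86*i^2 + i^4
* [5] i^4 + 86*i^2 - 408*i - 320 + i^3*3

Expanding (-10 + i)*(4 + i)*(i + 1)*(i + 8):
= i^4 + i^3 * 3 - 86 * i^2 + i * (-408) - 320
1) i^4 + i^3 * 3 - 86 * i^2 + i * (-408) - 320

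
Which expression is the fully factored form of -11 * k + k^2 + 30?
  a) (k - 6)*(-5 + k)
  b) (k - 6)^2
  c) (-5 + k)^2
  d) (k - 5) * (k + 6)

We need to factor -11 * k + k^2 + 30.
The factored form is (k - 6)*(-5 + k).
a) (k - 6)*(-5 + k)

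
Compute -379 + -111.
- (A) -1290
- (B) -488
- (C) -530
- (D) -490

-379 + -111 = -490
D) -490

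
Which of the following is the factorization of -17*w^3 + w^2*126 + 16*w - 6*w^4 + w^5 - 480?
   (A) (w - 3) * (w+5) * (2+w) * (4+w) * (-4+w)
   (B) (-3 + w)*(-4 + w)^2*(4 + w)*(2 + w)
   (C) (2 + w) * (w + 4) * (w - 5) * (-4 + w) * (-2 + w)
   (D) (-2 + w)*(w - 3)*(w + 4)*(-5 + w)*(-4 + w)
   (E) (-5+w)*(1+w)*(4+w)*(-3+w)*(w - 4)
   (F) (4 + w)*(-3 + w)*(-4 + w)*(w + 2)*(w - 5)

We need to factor -17*w^3 + w^2*126 + 16*w - 6*w^4 + w^5 - 480.
The factored form is (4 + w)*(-3 + w)*(-4 + w)*(w + 2)*(w - 5).
F) (4 + w)*(-3 + w)*(-4 + w)*(w + 2)*(w - 5)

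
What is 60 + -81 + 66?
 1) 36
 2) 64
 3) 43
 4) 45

First: 60 + -81 = -21
Then: -21 + 66 = 45
4) 45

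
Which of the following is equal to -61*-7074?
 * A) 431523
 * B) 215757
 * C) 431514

-61 * -7074 = 431514
C) 431514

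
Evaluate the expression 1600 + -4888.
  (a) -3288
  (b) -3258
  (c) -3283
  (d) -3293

1600 + -4888 = -3288
a) -3288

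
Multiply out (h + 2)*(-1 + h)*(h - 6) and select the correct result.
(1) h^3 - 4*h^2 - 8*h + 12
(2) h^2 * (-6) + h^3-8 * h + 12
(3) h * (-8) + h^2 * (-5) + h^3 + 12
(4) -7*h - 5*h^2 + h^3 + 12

Expanding (h + 2)*(-1 + h)*(h - 6):
= h * (-8) + h^2 * (-5) + h^3 + 12
3) h * (-8) + h^2 * (-5) + h^3 + 12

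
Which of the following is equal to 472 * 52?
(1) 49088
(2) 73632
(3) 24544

472 * 52 = 24544
3) 24544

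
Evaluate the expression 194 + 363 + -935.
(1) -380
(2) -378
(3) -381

First: 194 + 363 = 557
Then: 557 + -935 = -378
2) -378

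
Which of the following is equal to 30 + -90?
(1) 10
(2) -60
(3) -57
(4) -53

30 + -90 = -60
2) -60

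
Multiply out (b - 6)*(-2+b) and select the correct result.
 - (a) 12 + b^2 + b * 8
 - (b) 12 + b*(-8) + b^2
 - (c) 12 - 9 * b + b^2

Expanding (b - 6)*(-2+b):
= 12 + b*(-8) + b^2
b) 12 + b*(-8) + b^2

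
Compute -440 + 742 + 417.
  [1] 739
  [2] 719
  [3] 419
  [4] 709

First: -440 + 742 = 302
Then: 302 + 417 = 719
2) 719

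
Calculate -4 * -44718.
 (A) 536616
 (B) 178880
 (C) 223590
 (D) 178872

-4 * -44718 = 178872
D) 178872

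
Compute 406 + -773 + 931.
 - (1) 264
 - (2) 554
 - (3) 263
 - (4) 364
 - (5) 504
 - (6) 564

First: 406 + -773 = -367
Then: -367 + 931 = 564
6) 564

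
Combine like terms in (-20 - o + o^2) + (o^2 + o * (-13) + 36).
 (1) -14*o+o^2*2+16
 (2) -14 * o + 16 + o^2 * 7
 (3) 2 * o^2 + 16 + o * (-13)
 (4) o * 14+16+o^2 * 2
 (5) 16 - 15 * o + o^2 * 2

Adding the polynomials and combining like terms:
(-20 - o + o^2) + (o^2 + o*(-13) + 36)
= -14*o+o^2*2+16
1) -14*o+o^2*2+16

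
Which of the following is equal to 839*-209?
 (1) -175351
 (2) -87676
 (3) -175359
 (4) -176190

839 * -209 = -175351
1) -175351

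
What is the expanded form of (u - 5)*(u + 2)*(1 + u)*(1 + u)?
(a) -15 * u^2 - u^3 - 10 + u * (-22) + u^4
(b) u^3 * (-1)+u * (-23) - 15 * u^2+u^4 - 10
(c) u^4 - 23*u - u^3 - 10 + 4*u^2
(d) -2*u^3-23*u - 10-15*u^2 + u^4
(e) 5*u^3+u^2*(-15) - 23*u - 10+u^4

Expanding (u - 5)*(u + 2)*(1 + u)*(1 + u):
= u^3 * (-1)+u * (-23) - 15 * u^2+u^4 - 10
b) u^3 * (-1)+u * (-23) - 15 * u^2+u^4 - 10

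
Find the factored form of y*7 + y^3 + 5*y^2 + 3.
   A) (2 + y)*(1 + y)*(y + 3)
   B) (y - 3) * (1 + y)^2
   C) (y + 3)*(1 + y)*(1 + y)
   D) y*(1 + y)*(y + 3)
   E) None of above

We need to factor y*7 + y^3 + 5*y^2 + 3.
The factored form is (y + 3)*(1 + y)*(1 + y).
C) (y + 3)*(1 + y)*(1 + y)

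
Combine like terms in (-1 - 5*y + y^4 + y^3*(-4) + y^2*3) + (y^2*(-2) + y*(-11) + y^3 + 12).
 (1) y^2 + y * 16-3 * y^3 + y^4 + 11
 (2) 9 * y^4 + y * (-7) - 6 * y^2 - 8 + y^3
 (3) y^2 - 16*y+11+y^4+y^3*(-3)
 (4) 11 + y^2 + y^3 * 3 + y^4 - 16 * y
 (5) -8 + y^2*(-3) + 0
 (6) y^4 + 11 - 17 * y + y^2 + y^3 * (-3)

Adding the polynomials and combining like terms:
(-1 - 5*y + y^4 + y^3*(-4) + y^2*3) + (y^2*(-2) + y*(-11) + y^3 + 12)
= y^2 - 16*y+11+y^4+y^3*(-3)
3) y^2 - 16*y+11+y^4+y^3*(-3)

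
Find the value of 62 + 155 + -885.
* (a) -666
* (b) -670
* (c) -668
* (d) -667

First: 62 + 155 = 217
Then: 217 + -885 = -668
c) -668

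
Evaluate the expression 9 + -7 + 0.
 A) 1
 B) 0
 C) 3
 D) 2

First: 9 + -7 = 2
Then: 2 + 0 = 2
D) 2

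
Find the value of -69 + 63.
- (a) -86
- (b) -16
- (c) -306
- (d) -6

-69 + 63 = -6
d) -6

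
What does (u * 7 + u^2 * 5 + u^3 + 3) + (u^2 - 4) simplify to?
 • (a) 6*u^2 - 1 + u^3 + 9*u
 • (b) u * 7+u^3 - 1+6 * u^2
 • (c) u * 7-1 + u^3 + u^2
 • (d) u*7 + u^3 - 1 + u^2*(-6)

Adding the polynomials and combining like terms:
(u*7 + u^2*5 + u^3 + 3) + (u^2 - 4)
= u * 7+u^3 - 1+6 * u^2
b) u * 7+u^3 - 1+6 * u^2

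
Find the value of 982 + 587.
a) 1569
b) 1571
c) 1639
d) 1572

982 + 587 = 1569
a) 1569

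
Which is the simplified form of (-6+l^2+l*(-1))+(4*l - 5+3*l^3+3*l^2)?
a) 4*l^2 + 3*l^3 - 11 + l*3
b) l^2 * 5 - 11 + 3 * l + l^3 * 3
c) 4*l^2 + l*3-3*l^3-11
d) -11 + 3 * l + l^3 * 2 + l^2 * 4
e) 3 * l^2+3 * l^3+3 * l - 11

Adding the polynomials and combining like terms:
(-6 + l^2 + l*(-1)) + (4*l - 5 + 3*l^3 + 3*l^2)
= 4*l^2 + 3*l^3 - 11 + l*3
a) 4*l^2 + 3*l^3 - 11 + l*3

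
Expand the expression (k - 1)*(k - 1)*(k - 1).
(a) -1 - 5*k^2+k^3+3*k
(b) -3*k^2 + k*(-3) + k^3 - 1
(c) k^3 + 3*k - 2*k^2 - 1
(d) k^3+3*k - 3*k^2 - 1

Expanding (k - 1)*(k - 1)*(k - 1):
= k^3+3*k - 3*k^2 - 1
d) k^3+3*k - 3*k^2 - 1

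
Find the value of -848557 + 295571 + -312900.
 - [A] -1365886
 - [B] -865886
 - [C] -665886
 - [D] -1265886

First: -848557 + 295571 = -552986
Then: -552986 + -312900 = -865886
B) -865886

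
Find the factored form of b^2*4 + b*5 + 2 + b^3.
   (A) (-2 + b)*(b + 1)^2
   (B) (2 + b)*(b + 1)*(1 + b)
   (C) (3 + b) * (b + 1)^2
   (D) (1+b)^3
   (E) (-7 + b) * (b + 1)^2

We need to factor b^2*4 + b*5 + 2 + b^3.
The factored form is (2 + b)*(b + 1)*(1 + b).
B) (2 + b)*(b + 1)*(1 + b)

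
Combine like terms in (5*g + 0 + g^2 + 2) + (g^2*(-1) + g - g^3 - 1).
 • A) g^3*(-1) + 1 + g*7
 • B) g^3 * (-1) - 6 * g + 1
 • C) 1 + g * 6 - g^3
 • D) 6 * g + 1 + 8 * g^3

Adding the polynomials and combining like terms:
(5*g + 0 + g^2 + 2) + (g^2*(-1) + g - g^3 - 1)
= 1 + g * 6 - g^3
C) 1 + g * 6 - g^3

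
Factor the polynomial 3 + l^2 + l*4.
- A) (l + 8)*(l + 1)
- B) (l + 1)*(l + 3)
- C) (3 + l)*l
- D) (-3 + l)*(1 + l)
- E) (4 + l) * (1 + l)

We need to factor 3 + l^2 + l*4.
The factored form is (l + 1)*(l + 3).
B) (l + 1)*(l + 3)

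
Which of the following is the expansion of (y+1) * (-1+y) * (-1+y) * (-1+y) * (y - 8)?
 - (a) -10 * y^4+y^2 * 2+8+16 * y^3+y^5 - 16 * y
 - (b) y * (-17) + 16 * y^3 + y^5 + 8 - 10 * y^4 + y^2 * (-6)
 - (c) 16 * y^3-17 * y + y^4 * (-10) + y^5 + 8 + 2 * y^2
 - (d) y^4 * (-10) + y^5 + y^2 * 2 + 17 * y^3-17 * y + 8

Expanding (y+1) * (-1+y) * (-1+y) * (-1+y) * (y - 8):
= 16 * y^3-17 * y + y^4 * (-10) + y^5 + 8 + 2 * y^2
c) 16 * y^3-17 * y + y^4 * (-10) + y^5 + 8 + 2 * y^2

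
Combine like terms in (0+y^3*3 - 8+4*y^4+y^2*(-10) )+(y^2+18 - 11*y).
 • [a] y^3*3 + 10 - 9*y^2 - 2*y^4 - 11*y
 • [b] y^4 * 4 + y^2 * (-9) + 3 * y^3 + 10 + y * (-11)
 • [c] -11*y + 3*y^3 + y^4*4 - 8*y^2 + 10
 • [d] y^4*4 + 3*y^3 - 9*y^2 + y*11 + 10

Adding the polynomials and combining like terms:
(0 + y^3*3 - 8 + 4*y^4 + y^2*(-10)) + (y^2 + 18 - 11*y)
= y^4 * 4 + y^2 * (-9) + 3 * y^3 + 10 + y * (-11)
b) y^4 * 4 + y^2 * (-9) + 3 * y^3 + 10 + y * (-11)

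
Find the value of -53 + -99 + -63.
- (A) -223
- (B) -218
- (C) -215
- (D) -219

First: -53 + -99 = -152
Then: -152 + -63 = -215
C) -215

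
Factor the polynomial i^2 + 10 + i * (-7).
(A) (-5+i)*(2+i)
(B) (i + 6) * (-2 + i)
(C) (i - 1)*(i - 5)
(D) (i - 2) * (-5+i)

We need to factor i^2 + 10 + i * (-7).
The factored form is (i - 2) * (-5+i).
D) (i - 2) * (-5+i)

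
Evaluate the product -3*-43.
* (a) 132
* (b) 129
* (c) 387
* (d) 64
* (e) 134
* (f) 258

-3 * -43 = 129
b) 129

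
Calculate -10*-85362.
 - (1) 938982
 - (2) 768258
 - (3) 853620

-10 * -85362 = 853620
3) 853620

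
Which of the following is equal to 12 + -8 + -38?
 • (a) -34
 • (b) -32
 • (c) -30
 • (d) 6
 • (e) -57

First: 12 + -8 = 4
Then: 4 + -38 = -34
a) -34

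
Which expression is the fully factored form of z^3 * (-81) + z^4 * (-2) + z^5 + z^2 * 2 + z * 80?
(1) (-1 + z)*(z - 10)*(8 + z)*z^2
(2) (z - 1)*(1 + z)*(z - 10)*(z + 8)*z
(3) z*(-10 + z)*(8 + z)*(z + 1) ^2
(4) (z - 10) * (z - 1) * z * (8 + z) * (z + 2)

We need to factor z^3 * (-81) + z^4 * (-2) + z^5 + z^2 * 2 + z * 80.
The factored form is (z - 1)*(1 + z)*(z - 10)*(z + 8)*z.
2) (z - 1)*(1 + z)*(z - 10)*(z + 8)*z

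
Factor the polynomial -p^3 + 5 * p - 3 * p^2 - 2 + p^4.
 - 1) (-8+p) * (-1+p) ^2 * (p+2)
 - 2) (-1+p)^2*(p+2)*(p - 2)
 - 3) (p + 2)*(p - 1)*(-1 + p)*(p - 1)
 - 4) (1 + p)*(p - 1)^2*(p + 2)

We need to factor -p^3 + 5 * p - 3 * p^2 - 2 + p^4.
The factored form is (p + 2)*(p - 1)*(-1 + p)*(p - 1).
3) (p + 2)*(p - 1)*(-1 + p)*(p - 1)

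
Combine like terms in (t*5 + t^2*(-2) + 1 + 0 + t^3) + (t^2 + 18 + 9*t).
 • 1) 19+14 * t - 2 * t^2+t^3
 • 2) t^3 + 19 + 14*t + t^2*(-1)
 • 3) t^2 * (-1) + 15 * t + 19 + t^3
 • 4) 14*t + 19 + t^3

Adding the polynomials and combining like terms:
(t*5 + t^2*(-2) + 1 + 0 + t^3) + (t^2 + 18 + 9*t)
= t^3 + 19 + 14*t + t^2*(-1)
2) t^3 + 19 + 14*t + t^2*(-1)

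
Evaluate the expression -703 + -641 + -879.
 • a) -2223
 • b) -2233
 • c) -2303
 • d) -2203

First: -703 + -641 = -1344
Then: -1344 + -879 = -2223
a) -2223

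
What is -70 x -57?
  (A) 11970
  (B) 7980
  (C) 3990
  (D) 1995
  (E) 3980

-70 * -57 = 3990
C) 3990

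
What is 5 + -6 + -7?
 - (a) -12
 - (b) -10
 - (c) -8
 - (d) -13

First: 5 + -6 = -1
Then: -1 + -7 = -8
c) -8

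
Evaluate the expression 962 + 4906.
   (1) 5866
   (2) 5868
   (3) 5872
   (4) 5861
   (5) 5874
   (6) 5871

962 + 4906 = 5868
2) 5868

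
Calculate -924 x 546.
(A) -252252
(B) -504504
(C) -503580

-924 * 546 = -504504
B) -504504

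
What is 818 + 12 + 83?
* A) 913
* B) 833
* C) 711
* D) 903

First: 818 + 12 = 830
Then: 830 + 83 = 913
A) 913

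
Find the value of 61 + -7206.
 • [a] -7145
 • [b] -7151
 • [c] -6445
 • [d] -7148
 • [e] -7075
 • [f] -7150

61 + -7206 = -7145
a) -7145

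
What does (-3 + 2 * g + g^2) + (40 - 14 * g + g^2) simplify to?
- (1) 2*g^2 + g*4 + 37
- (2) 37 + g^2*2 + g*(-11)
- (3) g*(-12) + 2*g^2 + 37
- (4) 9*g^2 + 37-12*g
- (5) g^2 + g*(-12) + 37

Adding the polynomials and combining like terms:
(-3 + 2*g + g^2) + (40 - 14*g + g^2)
= g*(-12) + 2*g^2 + 37
3) g*(-12) + 2*g^2 + 37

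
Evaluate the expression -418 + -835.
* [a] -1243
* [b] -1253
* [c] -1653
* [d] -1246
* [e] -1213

-418 + -835 = -1253
b) -1253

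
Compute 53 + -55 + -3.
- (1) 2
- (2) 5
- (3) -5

First: 53 + -55 = -2
Then: -2 + -3 = -5
3) -5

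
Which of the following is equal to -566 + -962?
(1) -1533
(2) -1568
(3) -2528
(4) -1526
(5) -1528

-566 + -962 = -1528
5) -1528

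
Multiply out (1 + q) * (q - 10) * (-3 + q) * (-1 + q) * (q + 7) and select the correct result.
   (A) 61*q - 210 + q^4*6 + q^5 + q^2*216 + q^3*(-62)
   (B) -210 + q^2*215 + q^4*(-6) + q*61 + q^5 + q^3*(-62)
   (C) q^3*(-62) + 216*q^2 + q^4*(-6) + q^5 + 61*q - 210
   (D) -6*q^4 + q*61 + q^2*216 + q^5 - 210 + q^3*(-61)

Expanding (1 + q) * (q - 10) * (-3 + q) * (-1 + q) * (q + 7):
= q^3*(-62) + 216*q^2 + q^4*(-6) + q^5 + 61*q - 210
C) q^3*(-62) + 216*q^2 + q^4*(-6) + q^5 + 61*q - 210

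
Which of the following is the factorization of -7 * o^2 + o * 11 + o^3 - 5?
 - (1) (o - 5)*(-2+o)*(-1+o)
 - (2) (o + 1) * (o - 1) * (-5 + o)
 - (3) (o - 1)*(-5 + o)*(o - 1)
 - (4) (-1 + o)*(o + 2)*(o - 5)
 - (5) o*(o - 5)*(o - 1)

We need to factor -7 * o^2 + o * 11 + o^3 - 5.
The factored form is (o - 1)*(-5 + o)*(o - 1).
3) (o - 1)*(-5 + o)*(o - 1)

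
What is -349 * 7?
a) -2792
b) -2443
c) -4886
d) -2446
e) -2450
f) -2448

-349 * 7 = -2443
b) -2443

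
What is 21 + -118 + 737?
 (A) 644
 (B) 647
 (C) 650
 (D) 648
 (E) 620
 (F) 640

First: 21 + -118 = -97
Then: -97 + 737 = 640
F) 640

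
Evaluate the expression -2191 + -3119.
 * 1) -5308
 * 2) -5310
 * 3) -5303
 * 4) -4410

-2191 + -3119 = -5310
2) -5310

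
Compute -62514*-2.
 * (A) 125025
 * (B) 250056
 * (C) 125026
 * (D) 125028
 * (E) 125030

-62514 * -2 = 125028
D) 125028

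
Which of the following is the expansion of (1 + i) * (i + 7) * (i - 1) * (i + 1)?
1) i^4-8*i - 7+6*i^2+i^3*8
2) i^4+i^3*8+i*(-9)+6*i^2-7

Expanding (1 + i) * (i + 7) * (i - 1) * (i + 1):
= i^4-8*i - 7+6*i^2+i^3*8
1) i^4-8*i - 7+6*i^2+i^3*8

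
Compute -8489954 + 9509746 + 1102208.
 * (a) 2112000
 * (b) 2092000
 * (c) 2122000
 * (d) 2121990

First: -8489954 + 9509746 = 1019792
Then: 1019792 + 1102208 = 2122000
c) 2122000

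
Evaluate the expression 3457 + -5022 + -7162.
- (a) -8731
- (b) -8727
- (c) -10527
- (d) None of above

First: 3457 + -5022 = -1565
Then: -1565 + -7162 = -8727
b) -8727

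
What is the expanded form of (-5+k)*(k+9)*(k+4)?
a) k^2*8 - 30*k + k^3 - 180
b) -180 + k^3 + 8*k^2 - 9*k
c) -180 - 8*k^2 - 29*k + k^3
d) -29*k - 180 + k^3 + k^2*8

Expanding (-5+k)*(k+9)*(k+4):
= -29*k - 180 + k^3 + k^2*8
d) -29*k - 180 + k^3 + k^2*8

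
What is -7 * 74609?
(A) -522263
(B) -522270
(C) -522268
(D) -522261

-7 * 74609 = -522263
A) -522263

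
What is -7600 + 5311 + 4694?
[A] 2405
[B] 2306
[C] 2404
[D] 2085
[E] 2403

First: -7600 + 5311 = -2289
Then: -2289 + 4694 = 2405
A) 2405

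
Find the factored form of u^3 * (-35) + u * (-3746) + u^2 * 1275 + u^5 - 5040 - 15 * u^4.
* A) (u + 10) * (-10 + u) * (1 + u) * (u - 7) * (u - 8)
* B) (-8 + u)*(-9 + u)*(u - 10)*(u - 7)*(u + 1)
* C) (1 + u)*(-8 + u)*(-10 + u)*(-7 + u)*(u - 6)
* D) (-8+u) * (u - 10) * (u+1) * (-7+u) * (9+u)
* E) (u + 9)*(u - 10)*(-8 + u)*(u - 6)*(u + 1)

We need to factor u^3 * (-35) + u * (-3746) + u^2 * 1275 + u^5 - 5040 - 15 * u^4.
The factored form is (-8+u) * (u - 10) * (u+1) * (-7+u) * (9+u).
D) (-8+u) * (u - 10) * (u+1) * (-7+u) * (9+u)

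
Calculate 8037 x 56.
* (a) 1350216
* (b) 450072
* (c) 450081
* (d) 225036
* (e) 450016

8037 * 56 = 450072
b) 450072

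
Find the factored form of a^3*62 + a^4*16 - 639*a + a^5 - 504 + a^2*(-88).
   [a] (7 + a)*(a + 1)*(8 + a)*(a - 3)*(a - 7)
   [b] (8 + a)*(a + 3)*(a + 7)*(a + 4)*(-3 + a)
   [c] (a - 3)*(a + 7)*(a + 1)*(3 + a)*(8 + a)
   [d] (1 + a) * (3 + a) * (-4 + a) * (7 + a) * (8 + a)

We need to factor a^3*62 + a^4*16 - 639*a + a^5 - 504 + a^2*(-88).
The factored form is (a - 3)*(a + 7)*(a + 1)*(3 + a)*(8 + a).
c) (a - 3)*(a + 7)*(a + 1)*(3 + a)*(8 + a)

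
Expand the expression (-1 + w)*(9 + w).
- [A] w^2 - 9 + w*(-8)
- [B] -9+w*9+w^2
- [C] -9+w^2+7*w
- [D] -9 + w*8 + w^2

Expanding (-1 + w)*(9 + w):
= -9 + w*8 + w^2
D) -9 + w*8 + w^2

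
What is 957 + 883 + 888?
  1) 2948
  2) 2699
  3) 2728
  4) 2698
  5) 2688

First: 957 + 883 = 1840
Then: 1840 + 888 = 2728
3) 2728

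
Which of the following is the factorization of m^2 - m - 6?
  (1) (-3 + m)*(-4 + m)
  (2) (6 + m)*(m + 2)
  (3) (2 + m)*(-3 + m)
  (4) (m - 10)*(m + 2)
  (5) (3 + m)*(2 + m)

We need to factor m^2 - m - 6.
The factored form is (2 + m)*(-3 + m).
3) (2 + m)*(-3 + m)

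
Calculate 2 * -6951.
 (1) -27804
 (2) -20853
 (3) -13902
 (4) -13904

2 * -6951 = -13902
3) -13902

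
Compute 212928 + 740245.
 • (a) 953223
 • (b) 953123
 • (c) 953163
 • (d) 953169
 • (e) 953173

212928 + 740245 = 953173
e) 953173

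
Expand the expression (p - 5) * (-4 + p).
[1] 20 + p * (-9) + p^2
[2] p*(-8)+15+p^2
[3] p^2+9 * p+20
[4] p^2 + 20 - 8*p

Expanding (p - 5) * (-4 + p):
= 20 + p * (-9) + p^2
1) 20 + p * (-9) + p^2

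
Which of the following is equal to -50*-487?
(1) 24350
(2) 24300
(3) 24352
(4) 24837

-50 * -487 = 24350
1) 24350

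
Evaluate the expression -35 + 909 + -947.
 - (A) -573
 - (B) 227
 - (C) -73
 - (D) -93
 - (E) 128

First: -35 + 909 = 874
Then: 874 + -947 = -73
C) -73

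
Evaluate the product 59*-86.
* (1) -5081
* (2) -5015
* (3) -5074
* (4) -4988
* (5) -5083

59 * -86 = -5074
3) -5074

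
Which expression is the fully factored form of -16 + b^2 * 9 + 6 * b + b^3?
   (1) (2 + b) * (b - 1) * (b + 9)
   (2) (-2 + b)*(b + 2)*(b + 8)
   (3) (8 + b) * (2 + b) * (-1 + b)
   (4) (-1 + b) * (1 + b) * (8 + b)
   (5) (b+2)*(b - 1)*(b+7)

We need to factor -16 + b^2 * 9 + 6 * b + b^3.
The factored form is (8 + b) * (2 + b) * (-1 + b).
3) (8 + b) * (2 + b) * (-1 + b)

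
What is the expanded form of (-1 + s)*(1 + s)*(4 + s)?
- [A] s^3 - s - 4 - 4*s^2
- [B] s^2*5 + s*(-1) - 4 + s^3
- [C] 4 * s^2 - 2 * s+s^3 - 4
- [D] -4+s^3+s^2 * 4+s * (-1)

Expanding (-1 + s)*(1 + s)*(4 + s):
= -4+s^3+s^2 * 4+s * (-1)
D) -4+s^3+s^2 * 4+s * (-1)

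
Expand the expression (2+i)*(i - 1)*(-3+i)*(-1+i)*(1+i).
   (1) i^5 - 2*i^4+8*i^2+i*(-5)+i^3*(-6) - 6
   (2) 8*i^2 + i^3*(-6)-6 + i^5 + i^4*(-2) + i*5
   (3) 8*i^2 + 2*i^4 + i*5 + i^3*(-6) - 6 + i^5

Expanding (2+i)*(i - 1)*(-3+i)*(-1+i)*(1+i):
= 8*i^2 + i^3*(-6)-6 + i^5 + i^4*(-2) + i*5
2) 8*i^2 + i^3*(-6)-6 + i^5 + i^4*(-2) + i*5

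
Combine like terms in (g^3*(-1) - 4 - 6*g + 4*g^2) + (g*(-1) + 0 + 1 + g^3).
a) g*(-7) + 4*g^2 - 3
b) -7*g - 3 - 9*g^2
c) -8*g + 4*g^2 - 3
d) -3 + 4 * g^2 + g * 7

Adding the polynomials and combining like terms:
(g^3*(-1) - 4 - 6*g + 4*g^2) + (g*(-1) + 0 + 1 + g^3)
= g*(-7) + 4*g^2 - 3
a) g*(-7) + 4*g^2 - 3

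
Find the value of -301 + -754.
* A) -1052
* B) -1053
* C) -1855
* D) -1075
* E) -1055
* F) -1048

-301 + -754 = -1055
E) -1055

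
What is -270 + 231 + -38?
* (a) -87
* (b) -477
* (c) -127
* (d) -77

First: -270 + 231 = -39
Then: -39 + -38 = -77
d) -77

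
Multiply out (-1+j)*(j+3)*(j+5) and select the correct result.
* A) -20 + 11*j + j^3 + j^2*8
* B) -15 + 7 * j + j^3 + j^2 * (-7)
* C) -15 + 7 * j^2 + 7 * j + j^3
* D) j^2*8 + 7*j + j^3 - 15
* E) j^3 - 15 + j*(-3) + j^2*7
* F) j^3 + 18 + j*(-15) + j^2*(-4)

Expanding (-1+j)*(j+3)*(j+5):
= -15 + 7 * j^2 + 7 * j + j^3
C) -15 + 7 * j^2 + 7 * j + j^3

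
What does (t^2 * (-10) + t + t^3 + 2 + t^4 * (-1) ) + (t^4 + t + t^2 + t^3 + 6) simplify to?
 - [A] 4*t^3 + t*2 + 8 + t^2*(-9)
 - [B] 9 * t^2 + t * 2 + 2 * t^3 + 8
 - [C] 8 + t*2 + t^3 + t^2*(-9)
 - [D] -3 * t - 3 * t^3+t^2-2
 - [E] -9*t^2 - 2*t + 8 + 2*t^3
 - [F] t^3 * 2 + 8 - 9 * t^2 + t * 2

Adding the polynomials and combining like terms:
(t^2*(-10) + t + t^3 + 2 + t^4*(-1)) + (t^4 + t + t^2 + t^3 + 6)
= t^3 * 2 + 8 - 9 * t^2 + t * 2
F) t^3 * 2 + 8 - 9 * t^2 + t * 2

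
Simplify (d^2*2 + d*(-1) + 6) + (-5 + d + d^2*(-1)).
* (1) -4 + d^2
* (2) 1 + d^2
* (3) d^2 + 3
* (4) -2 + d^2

Adding the polynomials and combining like terms:
(d^2*2 + d*(-1) + 6) + (-5 + d + d^2*(-1))
= 1 + d^2
2) 1 + d^2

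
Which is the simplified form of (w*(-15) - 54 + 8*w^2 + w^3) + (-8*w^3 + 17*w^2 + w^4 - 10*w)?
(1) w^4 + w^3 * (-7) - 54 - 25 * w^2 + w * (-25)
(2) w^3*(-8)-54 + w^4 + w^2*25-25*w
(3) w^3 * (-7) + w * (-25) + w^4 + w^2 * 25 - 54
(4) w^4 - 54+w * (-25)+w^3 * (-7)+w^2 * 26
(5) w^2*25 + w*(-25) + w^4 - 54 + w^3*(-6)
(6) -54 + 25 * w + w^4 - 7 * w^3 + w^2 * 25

Adding the polynomials and combining like terms:
(w*(-15) - 54 + 8*w^2 + w^3) + (-8*w^3 + 17*w^2 + w^4 - 10*w)
= w^3 * (-7) + w * (-25) + w^4 + w^2 * 25 - 54
3) w^3 * (-7) + w * (-25) + w^4 + w^2 * 25 - 54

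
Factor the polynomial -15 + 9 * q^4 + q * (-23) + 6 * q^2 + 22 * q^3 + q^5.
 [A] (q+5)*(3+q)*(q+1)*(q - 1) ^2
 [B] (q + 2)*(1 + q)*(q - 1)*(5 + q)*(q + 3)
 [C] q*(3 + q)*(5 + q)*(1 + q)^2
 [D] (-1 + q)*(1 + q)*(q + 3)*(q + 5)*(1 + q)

We need to factor -15 + 9 * q^4 + q * (-23) + 6 * q^2 + 22 * q^3 + q^5.
The factored form is (-1 + q)*(1 + q)*(q + 3)*(q + 5)*(1 + q).
D) (-1 + q)*(1 + q)*(q + 3)*(q + 5)*(1 + q)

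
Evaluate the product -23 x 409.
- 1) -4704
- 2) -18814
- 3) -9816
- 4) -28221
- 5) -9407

-23 * 409 = -9407
5) -9407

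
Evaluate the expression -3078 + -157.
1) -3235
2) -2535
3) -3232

-3078 + -157 = -3235
1) -3235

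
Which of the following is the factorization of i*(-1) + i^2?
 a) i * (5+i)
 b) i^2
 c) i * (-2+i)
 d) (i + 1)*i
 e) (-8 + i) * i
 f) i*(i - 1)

We need to factor i*(-1) + i^2.
The factored form is i*(i - 1).
f) i*(i - 1)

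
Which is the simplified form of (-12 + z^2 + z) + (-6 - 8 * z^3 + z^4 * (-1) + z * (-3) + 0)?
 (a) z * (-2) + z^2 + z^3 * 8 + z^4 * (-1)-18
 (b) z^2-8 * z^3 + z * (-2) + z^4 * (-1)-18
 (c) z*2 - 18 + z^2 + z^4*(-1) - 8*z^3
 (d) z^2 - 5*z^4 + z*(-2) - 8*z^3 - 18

Adding the polynomials and combining like terms:
(-12 + z^2 + z) + (-6 - 8*z^3 + z^4*(-1) + z*(-3) + 0)
= z^2-8 * z^3 + z * (-2) + z^4 * (-1)-18
b) z^2-8 * z^3 + z * (-2) + z^4 * (-1)-18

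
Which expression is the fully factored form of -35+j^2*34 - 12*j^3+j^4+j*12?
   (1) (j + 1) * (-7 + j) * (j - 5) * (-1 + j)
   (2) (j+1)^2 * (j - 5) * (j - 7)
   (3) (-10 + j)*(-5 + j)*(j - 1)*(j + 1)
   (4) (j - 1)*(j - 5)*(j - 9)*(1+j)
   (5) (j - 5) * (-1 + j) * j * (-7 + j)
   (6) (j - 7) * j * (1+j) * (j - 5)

We need to factor -35+j^2*34 - 12*j^3+j^4+j*12.
The factored form is (j + 1) * (-7 + j) * (j - 5) * (-1 + j).
1) (j + 1) * (-7 + j) * (j - 5) * (-1 + j)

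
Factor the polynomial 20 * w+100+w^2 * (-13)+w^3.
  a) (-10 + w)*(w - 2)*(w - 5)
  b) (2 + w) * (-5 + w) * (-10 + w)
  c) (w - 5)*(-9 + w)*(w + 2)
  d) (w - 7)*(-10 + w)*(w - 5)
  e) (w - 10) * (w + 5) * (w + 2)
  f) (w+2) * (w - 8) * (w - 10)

We need to factor 20 * w+100+w^2 * (-13)+w^3.
The factored form is (2 + w) * (-5 + w) * (-10 + w).
b) (2 + w) * (-5 + w) * (-10 + w)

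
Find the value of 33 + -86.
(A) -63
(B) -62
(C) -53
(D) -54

33 + -86 = -53
C) -53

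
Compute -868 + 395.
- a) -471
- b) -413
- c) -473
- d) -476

-868 + 395 = -473
c) -473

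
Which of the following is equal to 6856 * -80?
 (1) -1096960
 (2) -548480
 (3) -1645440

6856 * -80 = -548480
2) -548480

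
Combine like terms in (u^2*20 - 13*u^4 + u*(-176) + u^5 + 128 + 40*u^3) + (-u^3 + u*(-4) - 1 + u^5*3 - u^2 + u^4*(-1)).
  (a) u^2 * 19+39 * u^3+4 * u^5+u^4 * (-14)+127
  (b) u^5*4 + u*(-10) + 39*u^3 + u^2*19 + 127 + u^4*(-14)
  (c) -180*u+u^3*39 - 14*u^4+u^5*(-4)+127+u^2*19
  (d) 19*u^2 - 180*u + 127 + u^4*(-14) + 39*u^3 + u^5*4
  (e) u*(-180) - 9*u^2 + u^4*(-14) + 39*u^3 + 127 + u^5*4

Adding the polynomials and combining like terms:
(u^2*20 - 13*u^4 + u*(-176) + u^5 + 128 + 40*u^3) + (-u^3 + u*(-4) - 1 + u^5*3 - u^2 + u^4*(-1))
= 19*u^2 - 180*u + 127 + u^4*(-14) + 39*u^3 + u^5*4
d) 19*u^2 - 180*u + 127 + u^4*(-14) + 39*u^3 + u^5*4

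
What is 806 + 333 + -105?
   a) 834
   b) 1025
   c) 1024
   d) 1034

First: 806 + 333 = 1139
Then: 1139 + -105 = 1034
d) 1034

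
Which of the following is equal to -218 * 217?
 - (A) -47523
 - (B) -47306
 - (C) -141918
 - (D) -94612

-218 * 217 = -47306
B) -47306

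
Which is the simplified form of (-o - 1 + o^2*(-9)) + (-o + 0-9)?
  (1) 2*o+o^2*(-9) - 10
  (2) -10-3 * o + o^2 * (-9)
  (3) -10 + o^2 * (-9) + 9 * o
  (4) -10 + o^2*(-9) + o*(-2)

Adding the polynomials and combining like terms:
(-o - 1 + o^2*(-9)) + (-o + 0 - 9)
= -10 + o^2*(-9) + o*(-2)
4) -10 + o^2*(-9) + o*(-2)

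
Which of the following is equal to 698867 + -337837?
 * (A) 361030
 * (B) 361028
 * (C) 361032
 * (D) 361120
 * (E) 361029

698867 + -337837 = 361030
A) 361030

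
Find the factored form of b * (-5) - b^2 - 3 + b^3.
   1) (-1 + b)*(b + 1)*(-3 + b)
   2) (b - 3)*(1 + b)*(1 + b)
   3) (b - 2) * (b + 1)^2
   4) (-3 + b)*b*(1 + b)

We need to factor b * (-5) - b^2 - 3 + b^3.
The factored form is (b - 3)*(1 + b)*(1 + b).
2) (b - 3)*(1 + b)*(1 + b)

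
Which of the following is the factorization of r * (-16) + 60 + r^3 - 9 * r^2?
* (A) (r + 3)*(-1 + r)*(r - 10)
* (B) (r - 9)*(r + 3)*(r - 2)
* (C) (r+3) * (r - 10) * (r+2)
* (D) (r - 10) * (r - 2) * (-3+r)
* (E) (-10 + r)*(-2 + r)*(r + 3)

We need to factor r * (-16) + 60 + r^3 - 9 * r^2.
The factored form is (-10 + r)*(-2 + r)*(r + 3).
E) (-10 + r)*(-2 + r)*(r + 3)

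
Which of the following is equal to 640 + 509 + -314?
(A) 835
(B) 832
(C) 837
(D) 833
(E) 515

First: 640 + 509 = 1149
Then: 1149 + -314 = 835
A) 835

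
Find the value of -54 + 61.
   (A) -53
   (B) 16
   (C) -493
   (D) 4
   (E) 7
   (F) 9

-54 + 61 = 7
E) 7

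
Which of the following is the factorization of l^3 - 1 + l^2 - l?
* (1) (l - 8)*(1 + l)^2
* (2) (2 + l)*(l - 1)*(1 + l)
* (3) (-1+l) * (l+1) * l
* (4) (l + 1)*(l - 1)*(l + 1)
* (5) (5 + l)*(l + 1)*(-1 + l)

We need to factor l^3 - 1 + l^2 - l.
The factored form is (l + 1)*(l - 1)*(l + 1).
4) (l + 1)*(l - 1)*(l + 1)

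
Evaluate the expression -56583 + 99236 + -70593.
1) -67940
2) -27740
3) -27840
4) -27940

First: -56583 + 99236 = 42653
Then: 42653 + -70593 = -27940
4) -27940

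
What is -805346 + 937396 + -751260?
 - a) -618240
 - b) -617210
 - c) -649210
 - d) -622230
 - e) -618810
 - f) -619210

First: -805346 + 937396 = 132050
Then: 132050 + -751260 = -619210
f) -619210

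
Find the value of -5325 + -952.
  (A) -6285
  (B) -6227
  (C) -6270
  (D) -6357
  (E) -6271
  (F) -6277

-5325 + -952 = -6277
F) -6277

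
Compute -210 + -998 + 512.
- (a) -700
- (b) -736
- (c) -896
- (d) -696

First: -210 + -998 = -1208
Then: -1208 + 512 = -696
d) -696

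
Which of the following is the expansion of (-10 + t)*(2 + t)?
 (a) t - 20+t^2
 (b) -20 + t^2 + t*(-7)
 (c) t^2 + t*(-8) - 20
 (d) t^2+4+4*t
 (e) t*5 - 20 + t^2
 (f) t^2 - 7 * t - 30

Expanding (-10 + t)*(2 + t):
= t^2 + t*(-8) - 20
c) t^2 + t*(-8) - 20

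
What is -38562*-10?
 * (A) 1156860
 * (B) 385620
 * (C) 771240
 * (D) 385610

-38562 * -10 = 385620
B) 385620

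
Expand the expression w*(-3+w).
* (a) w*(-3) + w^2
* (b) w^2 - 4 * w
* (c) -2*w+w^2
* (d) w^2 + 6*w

Expanding w*(-3+w):
= w*(-3) + w^2
a) w*(-3) + w^2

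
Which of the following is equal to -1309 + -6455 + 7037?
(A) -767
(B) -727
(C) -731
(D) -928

First: -1309 + -6455 = -7764
Then: -7764 + 7037 = -727
B) -727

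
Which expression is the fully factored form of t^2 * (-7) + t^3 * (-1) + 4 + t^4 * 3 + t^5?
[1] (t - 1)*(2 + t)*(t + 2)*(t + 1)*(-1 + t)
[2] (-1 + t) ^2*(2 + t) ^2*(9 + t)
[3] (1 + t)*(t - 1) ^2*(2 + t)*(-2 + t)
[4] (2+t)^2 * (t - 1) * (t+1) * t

We need to factor t^2 * (-7) + t^3 * (-1) + 4 + t^4 * 3 + t^5.
The factored form is (t - 1)*(2 + t)*(t + 2)*(t + 1)*(-1 + t).
1) (t - 1)*(2 + t)*(t + 2)*(t + 1)*(-1 + t)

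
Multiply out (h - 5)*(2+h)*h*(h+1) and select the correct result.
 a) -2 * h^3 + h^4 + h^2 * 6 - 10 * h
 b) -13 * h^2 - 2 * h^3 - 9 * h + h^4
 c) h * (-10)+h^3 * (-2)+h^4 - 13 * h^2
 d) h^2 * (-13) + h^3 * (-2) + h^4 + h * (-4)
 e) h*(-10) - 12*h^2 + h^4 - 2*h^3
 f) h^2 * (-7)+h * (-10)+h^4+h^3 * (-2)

Expanding (h - 5)*(2+h)*h*(h+1):
= h * (-10)+h^3 * (-2)+h^4 - 13 * h^2
c) h * (-10)+h^3 * (-2)+h^4 - 13 * h^2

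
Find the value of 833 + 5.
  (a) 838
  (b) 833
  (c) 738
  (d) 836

833 + 5 = 838
a) 838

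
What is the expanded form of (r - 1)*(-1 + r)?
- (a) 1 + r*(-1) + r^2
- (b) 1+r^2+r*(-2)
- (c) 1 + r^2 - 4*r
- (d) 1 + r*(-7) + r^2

Expanding (r - 1)*(-1 + r):
= 1+r^2+r*(-2)
b) 1+r^2+r*(-2)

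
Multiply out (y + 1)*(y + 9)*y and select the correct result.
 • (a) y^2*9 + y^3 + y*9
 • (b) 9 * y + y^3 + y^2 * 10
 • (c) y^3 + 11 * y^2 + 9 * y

Expanding (y + 1)*(y + 9)*y:
= 9 * y + y^3 + y^2 * 10
b) 9 * y + y^3 + y^2 * 10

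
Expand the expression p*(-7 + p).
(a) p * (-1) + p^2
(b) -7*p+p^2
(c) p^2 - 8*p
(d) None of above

Expanding p*(-7 + p):
= -7*p+p^2
b) -7*p+p^2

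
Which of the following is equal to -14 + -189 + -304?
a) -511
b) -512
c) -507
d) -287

First: -14 + -189 = -203
Then: -203 + -304 = -507
c) -507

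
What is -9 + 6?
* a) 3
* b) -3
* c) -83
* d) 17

-9 + 6 = -3
b) -3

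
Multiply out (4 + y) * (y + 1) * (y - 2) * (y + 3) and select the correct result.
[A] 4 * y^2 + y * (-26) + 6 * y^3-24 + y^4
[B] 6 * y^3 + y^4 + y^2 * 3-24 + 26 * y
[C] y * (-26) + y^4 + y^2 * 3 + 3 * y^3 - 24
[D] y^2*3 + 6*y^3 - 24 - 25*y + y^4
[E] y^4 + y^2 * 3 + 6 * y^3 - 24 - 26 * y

Expanding (4 + y) * (y + 1) * (y - 2) * (y + 3):
= y^4 + y^2 * 3 + 6 * y^3 - 24 - 26 * y
E) y^4 + y^2 * 3 + 6 * y^3 - 24 - 26 * y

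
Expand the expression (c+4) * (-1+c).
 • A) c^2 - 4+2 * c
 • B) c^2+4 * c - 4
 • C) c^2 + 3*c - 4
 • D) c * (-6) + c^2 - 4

Expanding (c+4) * (-1+c):
= c^2 + 3*c - 4
C) c^2 + 3*c - 4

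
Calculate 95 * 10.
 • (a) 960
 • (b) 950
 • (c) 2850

95 * 10 = 950
b) 950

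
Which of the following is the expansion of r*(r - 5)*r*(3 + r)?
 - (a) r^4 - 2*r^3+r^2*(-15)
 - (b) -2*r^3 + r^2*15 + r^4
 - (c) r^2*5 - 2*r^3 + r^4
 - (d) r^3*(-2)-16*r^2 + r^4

Expanding r*(r - 5)*r*(3 + r):
= r^4 - 2*r^3+r^2*(-15)
a) r^4 - 2*r^3+r^2*(-15)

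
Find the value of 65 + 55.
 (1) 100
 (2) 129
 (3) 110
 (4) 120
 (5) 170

65 + 55 = 120
4) 120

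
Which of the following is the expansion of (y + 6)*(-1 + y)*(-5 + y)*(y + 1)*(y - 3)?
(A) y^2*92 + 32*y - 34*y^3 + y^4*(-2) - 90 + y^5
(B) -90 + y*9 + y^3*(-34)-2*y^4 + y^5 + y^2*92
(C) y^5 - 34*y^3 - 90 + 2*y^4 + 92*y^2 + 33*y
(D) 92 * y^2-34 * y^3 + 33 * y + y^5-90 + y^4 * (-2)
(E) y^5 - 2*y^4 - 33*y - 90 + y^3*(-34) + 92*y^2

Expanding (y + 6)*(-1 + y)*(-5 + y)*(y + 1)*(y - 3):
= 92 * y^2-34 * y^3 + 33 * y + y^5-90 + y^4 * (-2)
D) 92 * y^2-34 * y^3 + 33 * y + y^5-90 + y^4 * (-2)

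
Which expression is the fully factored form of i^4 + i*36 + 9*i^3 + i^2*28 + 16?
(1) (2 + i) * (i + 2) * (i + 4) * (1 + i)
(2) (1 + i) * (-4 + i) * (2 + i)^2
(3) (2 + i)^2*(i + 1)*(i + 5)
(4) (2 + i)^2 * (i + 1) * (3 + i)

We need to factor i^4 + i*36 + 9*i^3 + i^2*28 + 16.
The factored form is (2 + i) * (i + 2) * (i + 4) * (1 + i).
1) (2 + i) * (i + 2) * (i + 4) * (1 + i)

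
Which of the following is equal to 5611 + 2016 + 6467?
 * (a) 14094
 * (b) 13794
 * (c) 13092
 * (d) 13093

First: 5611 + 2016 = 7627
Then: 7627 + 6467 = 14094
a) 14094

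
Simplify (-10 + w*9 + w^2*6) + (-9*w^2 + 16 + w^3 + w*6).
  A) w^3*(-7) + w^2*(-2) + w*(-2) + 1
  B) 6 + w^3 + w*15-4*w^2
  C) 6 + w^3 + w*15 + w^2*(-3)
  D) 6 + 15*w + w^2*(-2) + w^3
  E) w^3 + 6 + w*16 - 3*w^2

Adding the polynomials and combining like terms:
(-10 + w*9 + w^2*6) + (-9*w^2 + 16 + w^3 + w*6)
= 6 + w^3 + w*15 + w^2*(-3)
C) 6 + w^3 + w*15 + w^2*(-3)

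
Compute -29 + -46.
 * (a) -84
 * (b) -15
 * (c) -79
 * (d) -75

-29 + -46 = -75
d) -75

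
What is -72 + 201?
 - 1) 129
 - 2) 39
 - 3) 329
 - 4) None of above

-72 + 201 = 129
1) 129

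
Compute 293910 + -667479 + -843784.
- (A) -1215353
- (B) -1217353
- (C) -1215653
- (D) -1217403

First: 293910 + -667479 = -373569
Then: -373569 + -843784 = -1217353
B) -1217353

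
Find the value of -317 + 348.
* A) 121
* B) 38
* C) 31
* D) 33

-317 + 348 = 31
C) 31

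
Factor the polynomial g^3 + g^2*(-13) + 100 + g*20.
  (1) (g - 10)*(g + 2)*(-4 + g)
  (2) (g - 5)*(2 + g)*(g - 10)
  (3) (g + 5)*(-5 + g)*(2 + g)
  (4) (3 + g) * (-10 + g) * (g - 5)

We need to factor g^3 + g^2*(-13) + 100 + g*20.
The factored form is (g - 5)*(2 + g)*(g - 10).
2) (g - 5)*(2 + g)*(g - 10)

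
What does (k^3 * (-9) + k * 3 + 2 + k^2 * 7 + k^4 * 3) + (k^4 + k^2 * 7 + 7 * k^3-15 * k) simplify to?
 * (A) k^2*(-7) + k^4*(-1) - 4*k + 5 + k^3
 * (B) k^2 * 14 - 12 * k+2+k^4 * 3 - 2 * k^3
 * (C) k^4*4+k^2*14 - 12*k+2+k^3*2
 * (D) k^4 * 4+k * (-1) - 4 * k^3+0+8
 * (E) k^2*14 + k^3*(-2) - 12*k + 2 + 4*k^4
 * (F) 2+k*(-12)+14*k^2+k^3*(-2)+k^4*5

Adding the polynomials and combining like terms:
(k^3*(-9) + k*3 + 2 + k^2*7 + k^4*3) + (k^4 + k^2*7 + 7*k^3 - 15*k)
= k^2*14 + k^3*(-2) - 12*k + 2 + 4*k^4
E) k^2*14 + k^3*(-2) - 12*k + 2 + 4*k^4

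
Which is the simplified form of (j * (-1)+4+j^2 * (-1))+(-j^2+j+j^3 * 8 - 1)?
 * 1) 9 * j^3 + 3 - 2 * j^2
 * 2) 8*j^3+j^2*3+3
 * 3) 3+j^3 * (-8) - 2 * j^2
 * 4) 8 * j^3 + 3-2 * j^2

Adding the polynomials and combining like terms:
(j*(-1) + 4 + j^2*(-1)) + (-j^2 + j + j^3*8 - 1)
= 8 * j^3 + 3-2 * j^2
4) 8 * j^3 + 3-2 * j^2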